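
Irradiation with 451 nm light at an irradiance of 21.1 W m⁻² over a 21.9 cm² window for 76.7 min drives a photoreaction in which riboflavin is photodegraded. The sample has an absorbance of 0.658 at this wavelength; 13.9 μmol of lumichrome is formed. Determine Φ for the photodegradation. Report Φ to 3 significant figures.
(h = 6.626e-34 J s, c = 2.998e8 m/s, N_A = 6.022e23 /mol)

Φ = 0.0222

Product: 13.9 μmol = 1.39e-5 mol.
Photon energy at 451 nm: hc/λ = (6.626e-34)(2.998e8)/(451e-9) = 4.405e-19 J.
Energy delivered: (21.1 W m⁻²)(21.9e-4 m²)(4602 s) = 212.7 J.
Photons incident: 212.7 / 4.405e-19 = 4.829e20, i.e. 4.829e20/6.022e23 = 8.019e-4 mol.
Fraction absorbed: 1 − 10^(−0.658) = 0.7802.
Photons absorbed: 0.7802 × 8.019e-4 = 6.256e-4 mol.
Φ = 1.39e-5 mol / 6.256e-4 mol photons = 0.0222.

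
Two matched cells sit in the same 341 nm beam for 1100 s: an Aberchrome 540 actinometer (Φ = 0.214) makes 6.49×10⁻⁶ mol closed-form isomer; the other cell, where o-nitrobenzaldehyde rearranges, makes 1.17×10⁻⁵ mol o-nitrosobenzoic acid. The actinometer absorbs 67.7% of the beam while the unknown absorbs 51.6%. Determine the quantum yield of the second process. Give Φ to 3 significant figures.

Photons absorbed by the actinometer: 6.49×10⁻⁶ / 0.214 = 3.033×10⁻⁵ mol.
Incident flux: 3.033×10⁻⁵ / 0.677 = 4.480×10⁻⁵ einstein.
Absorbed by unknown: 0.516 × 4.480×10⁻⁵ = 2.312×10⁻⁵ mol.
Φ(unknown) = 1.17×10⁻⁵ / 2.312×10⁻⁵ = 0.506.

Φ = 0.506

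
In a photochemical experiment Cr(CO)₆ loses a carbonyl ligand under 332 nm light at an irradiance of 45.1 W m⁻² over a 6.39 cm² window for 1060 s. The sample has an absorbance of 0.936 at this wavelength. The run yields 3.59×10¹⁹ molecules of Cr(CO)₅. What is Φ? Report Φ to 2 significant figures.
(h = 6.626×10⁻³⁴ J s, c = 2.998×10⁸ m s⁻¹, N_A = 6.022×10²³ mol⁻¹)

Φ = 0.80

Product: 3.59×10¹⁹ / 6.022×10²³ = 5.961×10⁻⁵ mol.
Photon energy at 332 nm: hc/λ = (6.626×10⁻³⁴)(2.998×10⁸)/(332×10⁻⁹) = 5.983×10⁻¹⁹ J.
Energy delivered: (45.1 W m⁻²)(6.39×10⁻⁴ m²)(1060 s) = 30.55 J.
Photons incident: 30.55 / 5.983×10⁻¹⁹ = 5.106×10¹⁹, i.e. 5.106×10¹⁹/6.022×10²³ = 8.479×10⁻⁵ mol.
Fraction absorbed: 1 − 10^(−0.936) = 0.8841.
Photons absorbed: 0.8841 × 8.479×10⁻⁵ = 7.496×10⁻⁵ mol.
Φ = 5.961×10⁻⁵ mol / 7.496×10⁻⁵ mol photons = 0.80.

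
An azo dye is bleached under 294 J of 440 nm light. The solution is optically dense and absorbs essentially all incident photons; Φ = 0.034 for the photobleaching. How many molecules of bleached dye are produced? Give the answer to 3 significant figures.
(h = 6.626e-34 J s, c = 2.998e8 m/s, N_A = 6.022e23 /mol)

2.21e19 molecules

Photon energy at 440 nm: hc/λ = (6.626e-34)(2.998e8)/(440e-9) = 4.515e-19 J.
Photons incident: 294 / 4.515e-19 = 6.512e20, i.e. 6.512e20/6.022e23 = 0.001081 mol.
Product: Φ × n_abs = 0.034 × 0.001081 = 3.675e-5 mol.
As a count: 3.675e-5 × 6.022e23 = 2.21e19.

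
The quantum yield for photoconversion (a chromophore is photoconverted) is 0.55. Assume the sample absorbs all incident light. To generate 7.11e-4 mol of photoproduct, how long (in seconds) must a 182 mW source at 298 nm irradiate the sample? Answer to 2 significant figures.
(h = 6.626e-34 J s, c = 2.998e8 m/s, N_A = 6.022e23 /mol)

Photons that must be absorbed: 7.11e-4 / 0.55 = 0.001293 mol.
Photon energy: hc/λ = 6.666e-19 J; per mole, 4.014e5 J mol⁻¹.
Energy required: 0.001293 × 4.014e5 = 519.0 J.
Time: 519.0 J / 0.182 W = 2900 s.

t ≈ 2900 s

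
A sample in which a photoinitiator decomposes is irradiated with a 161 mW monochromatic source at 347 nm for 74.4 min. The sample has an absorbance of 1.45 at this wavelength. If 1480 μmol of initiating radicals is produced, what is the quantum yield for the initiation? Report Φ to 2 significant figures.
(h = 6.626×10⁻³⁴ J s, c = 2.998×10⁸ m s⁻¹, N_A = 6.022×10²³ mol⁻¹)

Product: 1480 μmol = 0.00148 mol.
Photon energy at 347 nm: hc/λ = (6.626×10⁻³⁴)(2.998×10⁸)/(347×10⁻⁹) = 5.725×10⁻¹⁹ J.
Energy delivered: (161 mW)(4464 s) = 718.7 J.
Photons incident: 718.7 / 5.725×10⁻¹⁹ = 1.255×10²¹, i.e. 1.255×10²¹/6.022×10²³ = 0.002084 mol.
Fraction absorbed: 1 − 10^(−1.45) = 0.9645.
Photons absorbed: 0.9645 × 0.002084 = 0.002010 mol.
Φ = 0.00148 mol / 0.002010 mol photons = 0.74.

Φ = 0.74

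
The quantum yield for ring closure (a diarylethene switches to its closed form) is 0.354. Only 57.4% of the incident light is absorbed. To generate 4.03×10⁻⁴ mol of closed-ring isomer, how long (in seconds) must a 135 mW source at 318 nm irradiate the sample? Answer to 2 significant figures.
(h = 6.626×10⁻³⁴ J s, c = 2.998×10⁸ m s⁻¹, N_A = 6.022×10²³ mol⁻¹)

Photons that must be absorbed: 4.03×10⁻⁴ / 0.354 = 0.001138 mol.
Incident photons needed: 0.001138 / 0.574 = 0.001983 mol.
Photon energy: hc/λ = 6.247×10⁻¹⁹ J; per mole, 3.762×10⁵ J mol⁻¹.
Energy required: 0.001983 × 3.762×10⁵ = 746.0 J.
Time: 746.0 J / 0.135 W = 5500 s.

t ≈ 5500 s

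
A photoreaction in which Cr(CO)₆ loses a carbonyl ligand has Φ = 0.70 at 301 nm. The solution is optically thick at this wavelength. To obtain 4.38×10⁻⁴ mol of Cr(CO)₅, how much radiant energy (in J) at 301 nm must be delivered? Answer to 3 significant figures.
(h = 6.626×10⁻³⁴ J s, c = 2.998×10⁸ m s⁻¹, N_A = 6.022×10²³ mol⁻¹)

249 J

Photons that must be absorbed: 4.38×10⁻⁴ / 0.70 = 6.257×10⁻⁴ mol.
Photon energy: hc/λ = 6.600×10⁻¹⁹ J; per mole, 3.975×10⁵ J mol⁻¹.
Energy required: 6.257×10⁻⁴ × 3.975×10⁵ = 249 J.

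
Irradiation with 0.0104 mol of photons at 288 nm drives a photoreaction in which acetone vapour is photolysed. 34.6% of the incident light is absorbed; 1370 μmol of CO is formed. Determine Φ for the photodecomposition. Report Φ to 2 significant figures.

Product: 1370 μmol = 0.00137 mol.
Photons absorbed: 0.346 × 0.0104 = 0.003598 mol.
Φ = 0.00137 mol / 0.003598 mol photons = 0.38.

Φ = 0.38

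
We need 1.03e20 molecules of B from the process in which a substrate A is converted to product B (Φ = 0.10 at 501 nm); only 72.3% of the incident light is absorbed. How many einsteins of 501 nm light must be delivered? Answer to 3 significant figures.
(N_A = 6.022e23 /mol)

Product: 1.03e20 / 6.022e23 = 1.710e-4 mol.
Photons that must be absorbed: 1.710e-4 / 0.10 = 0.001710 mol.
Incident photons needed: 0.001710 / 0.723 = 0.002365 mol.

0.00237 einstein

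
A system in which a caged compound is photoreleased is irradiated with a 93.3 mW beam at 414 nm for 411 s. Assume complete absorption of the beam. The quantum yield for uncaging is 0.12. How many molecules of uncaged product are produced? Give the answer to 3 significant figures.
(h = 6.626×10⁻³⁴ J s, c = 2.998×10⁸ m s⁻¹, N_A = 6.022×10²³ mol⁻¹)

Photon energy at 414 nm: hc/λ = (6.626×10⁻³⁴)(2.998×10⁸)/(414×10⁻⁹) = 4.798×10⁻¹⁹ J.
Energy delivered: (93.3 mW)(411 s) = 38.35 J.
Photons incident: 38.35 / 4.798×10⁻¹⁹ = 7.993×10¹⁹, i.e. 7.993×10¹⁹/6.022×10²³ = 1.327×10⁻⁴ mol.
Product: Φ × n_abs = 0.12 × 1.327×10⁻⁴ = 1.592×10⁻⁵ mol.
As a count: 1.592×10⁻⁵ × 6.022×10²³ = 9.59×10¹⁸.

9.59×10¹⁸ molecules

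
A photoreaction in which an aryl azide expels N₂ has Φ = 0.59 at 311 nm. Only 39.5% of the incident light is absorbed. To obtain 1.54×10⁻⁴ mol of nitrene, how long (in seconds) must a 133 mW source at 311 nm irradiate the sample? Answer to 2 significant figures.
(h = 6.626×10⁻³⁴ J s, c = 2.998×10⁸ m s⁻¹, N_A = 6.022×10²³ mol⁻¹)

t ≈ 1900 s

Photons that must be absorbed: 1.54×10⁻⁴ / 0.59 = 2.610×10⁻⁴ mol.
Incident photons needed: 2.610×10⁻⁴ / 0.395 = 6.608×10⁻⁴ mol.
Photon energy: hc/λ = 6.387×10⁻¹⁹ J; per mole, 3.846×10⁵ J mol⁻¹.
Energy required: 6.608×10⁻⁴ × 3.846×10⁵ = 254.1 J.
Time: 254.1 J / 0.133 W = 1900 s.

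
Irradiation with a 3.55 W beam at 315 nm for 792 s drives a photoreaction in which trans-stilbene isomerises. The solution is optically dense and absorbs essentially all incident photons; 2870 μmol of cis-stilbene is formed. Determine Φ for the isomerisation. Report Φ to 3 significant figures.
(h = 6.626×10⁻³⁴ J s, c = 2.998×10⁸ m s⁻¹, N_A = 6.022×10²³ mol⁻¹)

Product: 2870 μmol = 0.00287 mol.
Photon energy at 315 nm: hc/λ = (6.626×10⁻³⁴)(2.998×10⁸)/(315×10⁻⁹) = 6.306×10⁻¹⁹ J.
Energy delivered: (3.55 W)(792 s) = 2812 J.
Photons incident: 2812 / 6.306×10⁻¹⁹ = 4.459×10²¹, i.e. 4.459×10²¹/6.022×10²³ = 0.007405 mol.
Φ = 0.00287 mol / 0.007405 mol photons = 0.388.

Φ = 0.388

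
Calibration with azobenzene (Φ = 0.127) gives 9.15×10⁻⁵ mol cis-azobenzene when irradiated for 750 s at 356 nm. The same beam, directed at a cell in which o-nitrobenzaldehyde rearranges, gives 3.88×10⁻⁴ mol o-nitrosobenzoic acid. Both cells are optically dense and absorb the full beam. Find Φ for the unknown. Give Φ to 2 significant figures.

Photons absorbed by the actinometer: 9.15×10⁻⁵ / 0.127 = 7.205×10⁻⁴ mol.
Φ(unknown) = 3.88×10⁻⁴ / 7.205×10⁻⁴ = 0.54.

Φ = 0.54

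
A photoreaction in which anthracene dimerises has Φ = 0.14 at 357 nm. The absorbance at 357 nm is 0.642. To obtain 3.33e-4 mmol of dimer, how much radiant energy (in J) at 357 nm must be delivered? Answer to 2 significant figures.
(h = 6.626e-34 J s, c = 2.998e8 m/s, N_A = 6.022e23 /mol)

1.0 J

Product: 3.33e-4 mmol = 3.33e-7 mol.
Photons that must be absorbed: 3.33e-7 / 0.14 = 2.379e-6 mol.
Fraction absorbed: 1 − 10^(−0.642) = 0.7720.
Incident photons needed: 2.379e-6 / 0.7720 = 3.082e-6 mol.
Photon energy: hc/λ = 5.564e-19 J; per mole, 3.351e5 J mol⁻¹.
Energy required: 3.082e-6 × 3.351e5 = 1.0 J.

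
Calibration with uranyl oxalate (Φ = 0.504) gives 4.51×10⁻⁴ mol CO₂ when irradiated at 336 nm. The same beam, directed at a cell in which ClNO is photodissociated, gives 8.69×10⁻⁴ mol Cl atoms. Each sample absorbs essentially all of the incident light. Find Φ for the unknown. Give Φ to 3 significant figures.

Φ = 0.971

Photons absorbed by the actinometer: 4.51×10⁻⁴ / 0.504 = 8.948×10⁻⁴ mol.
Φ(unknown) = 8.69×10⁻⁴ / 8.948×10⁻⁴ = 0.971.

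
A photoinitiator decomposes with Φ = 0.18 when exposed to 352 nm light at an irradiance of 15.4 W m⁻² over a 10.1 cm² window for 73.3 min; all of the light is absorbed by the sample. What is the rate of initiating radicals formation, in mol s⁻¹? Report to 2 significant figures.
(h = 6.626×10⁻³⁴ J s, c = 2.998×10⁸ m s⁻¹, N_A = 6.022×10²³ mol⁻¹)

8.2×10⁻⁹ mol s⁻¹

Photon energy at 352 nm: hc/λ = (6.626×10⁻³⁴)(2.998×10⁸)/(352×10⁻⁹) = 5.643×10⁻¹⁹ J.
Energy delivered: (15.4 W m⁻²)(10.1×10⁻⁴ m²)(4398 s) = 68.41 J.
Photons incident: 68.41 / 5.643×10⁻¹⁹ = 1.212×10²⁰, i.e. 1.212×10²⁰/6.022×10²³ = 2.013×10⁻⁴ mol.
Product formed: 0.18 × 2.013×10⁻⁴ = 3.623×10⁻⁵ mol.
Rate: 3.623×10⁻⁵ / 4398 s = 8.2×10⁻⁹ mol s⁻¹.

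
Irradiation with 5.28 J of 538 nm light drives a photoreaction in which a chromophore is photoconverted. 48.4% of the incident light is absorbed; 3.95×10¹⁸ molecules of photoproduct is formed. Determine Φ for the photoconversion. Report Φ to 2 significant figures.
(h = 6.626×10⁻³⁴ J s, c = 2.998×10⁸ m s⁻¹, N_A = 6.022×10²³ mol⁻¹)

Φ = 0.57

Product: 3.95×10¹⁸ / 6.022×10²³ = 6.559×10⁻⁶ mol.
Photon energy at 538 nm: hc/λ = (6.626×10⁻³⁴)(2.998×10⁸)/(538×10⁻⁹) = 3.692×10⁻¹⁹ J.
Photons incident: 5.28 / 3.692×10⁻¹⁹ = 1.430×10¹⁹, i.e. 1.430×10¹⁹/6.022×10²³ = 2.375×10⁻⁵ mol.
Photons absorbed: 0.484 × 2.375×10⁻⁵ = 1.150×10⁻⁵ mol.
Φ = 6.559×10⁻⁶ mol / 1.150×10⁻⁵ mol photons = 0.57.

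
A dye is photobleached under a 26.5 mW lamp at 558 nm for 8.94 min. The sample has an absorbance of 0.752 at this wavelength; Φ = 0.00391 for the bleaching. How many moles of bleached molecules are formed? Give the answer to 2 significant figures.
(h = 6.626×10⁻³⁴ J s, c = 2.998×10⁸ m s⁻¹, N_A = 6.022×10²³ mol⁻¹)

Photon energy at 558 nm: hc/λ = (6.626×10⁻³⁴)(2.998×10⁸)/(558×10⁻⁹) = 3.560×10⁻¹⁹ J.
Energy delivered: (26.5 mW)(536.4 s) = 14.21 J.
Photons incident: 14.21 / 3.560×10⁻¹⁹ = 3.992×10¹⁹, i.e. 3.992×10¹⁹/6.022×10²³ = 6.629×10⁻⁵ mol.
Fraction absorbed: 1 − 10^(−0.752) = 0.8230.
Photons absorbed: 0.8230 × 6.629×10⁻⁵ = 5.456×10⁻⁵ mol.
Product: Φ × n_abs = 0.00391 × 5.456×10⁻⁵ = 2.133×10⁻⁷ mol.

2.1×10⁻⁷ mol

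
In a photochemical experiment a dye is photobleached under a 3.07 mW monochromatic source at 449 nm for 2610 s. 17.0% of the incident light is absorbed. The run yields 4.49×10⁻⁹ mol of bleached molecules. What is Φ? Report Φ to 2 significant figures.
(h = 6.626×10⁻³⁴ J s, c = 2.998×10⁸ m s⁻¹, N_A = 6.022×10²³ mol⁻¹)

Photon energy at 449 nm: hc/λ = (6.626×10⁻³⁴)(2.998×10⁸)/(449×10⁻⁹) = 4.424×10⁻¹⁹ J.
Energy delivered: (3.07 mW)(2610 s) = 8.013 J.
Photons incident: 8.013 / 4.424×10⁻¹⁹ = 1.811×10¹⁹, i.e. 1.811×10¹⁹/6.022×10²³ = 3.007×10⁻⁵ mol.
Photons absorbed: 0.170 × 3.007×10⁻⁵ = 5.112×10⁻⁶ mol.
Φ = 4.49×10⁻⁹ mol / 5.112×10⁻⁶ mol photons = 8.8×10⁻⁴.

Φ = 8.8×10⁻⁴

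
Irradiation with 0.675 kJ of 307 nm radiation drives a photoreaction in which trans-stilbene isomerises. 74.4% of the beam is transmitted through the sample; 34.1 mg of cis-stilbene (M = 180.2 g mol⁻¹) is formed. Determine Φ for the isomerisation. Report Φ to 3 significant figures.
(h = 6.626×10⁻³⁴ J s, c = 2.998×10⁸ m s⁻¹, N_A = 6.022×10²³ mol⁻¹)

Product: 34.1 mg / 180.2 g mol⁻¹ = 1.892×10⁻⁴ mol.
Photon energy at 307 nm: hc/λ = (6.626×10⁻³⁴)(2.998×10⁸)/(307×10⁻⁹) = 6.471×10⁻¹⁹ J.
Incident energy: 0.675 kJ = 675 J.
Photons incident: 675 / 6.471×10⁻¹⁹ = 1.043×10²¹, i.e. 1.043×10²¹/6.022×10²³ = 0.001732 mol.
Fraction absorbed: 1 − 74.4/100 = 0.2560.
Photons absorbed: 0.2560 × 0.001732 = 4.434×10⁻⁴ mol.
Φ = 1.892×10⁻⁴ mol / 4.434×10⁻⁴ mol photons = 0.427.

Φ = 0.427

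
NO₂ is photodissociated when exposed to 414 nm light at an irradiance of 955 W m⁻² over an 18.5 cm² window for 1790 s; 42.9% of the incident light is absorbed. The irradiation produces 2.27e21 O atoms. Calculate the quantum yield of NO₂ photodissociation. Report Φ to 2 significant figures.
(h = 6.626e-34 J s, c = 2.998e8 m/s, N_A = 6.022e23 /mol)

Product: 2.27e21 / 6.022e23 = 0.003770 mol.
Photon energy at 414 nm: hc/λ = (6.626e-34)(2.998e8)/(414e-9) = 4.798e-19 J.
Energy delivered: (955 W m⁻²)(18.5e-4 m²)(1790 s) = 3162 J.
Photons incident: 3162 / 4.798e-19 = 6.590e21, i.e. 6.590e21/6.022e23 = 0.01094 mol.
Photons absorbed: 0.429 × 0.01094 = 0.004693 mol.
Φ = 0.003770 mol / 0.004693 mol photons = 0.80.

Φ = 0.80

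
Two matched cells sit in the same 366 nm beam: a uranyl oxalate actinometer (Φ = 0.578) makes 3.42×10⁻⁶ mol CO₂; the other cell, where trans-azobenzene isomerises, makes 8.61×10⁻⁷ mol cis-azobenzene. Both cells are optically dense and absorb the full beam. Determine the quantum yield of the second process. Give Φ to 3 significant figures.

Photons absorbed by the actinometer: 3.42×10⁻⁶ / 0.578 = 5.917×10⁻⁶ mol.
Φ(unknown) = 8.61×10⁻⁷ / 5.917×10⁻⁶ = 0.146.

Φ = 0.146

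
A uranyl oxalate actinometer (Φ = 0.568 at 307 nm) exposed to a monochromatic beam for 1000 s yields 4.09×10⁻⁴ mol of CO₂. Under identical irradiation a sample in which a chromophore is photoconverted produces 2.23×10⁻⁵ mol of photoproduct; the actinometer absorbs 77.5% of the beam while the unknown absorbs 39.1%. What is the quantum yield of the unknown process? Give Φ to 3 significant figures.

Photons absorbed by the actinometer: 4.09×10⁻⁴ / 0.568 = 7.201×10⁻⁴ mol.
Incident flux: 7.201×10⁻⁴ / 0.775 = 9.292×10⁻⁴ einstein.
Absorbed by unknown: 0.391 × 9.292×10⁻⁴ = 3.633×10⁻⁴ mol.
Φ(unknown) = 2.23×10⁻⁵ / 3.633×10⁻⁴ = 0.0614.

Φ = 0.0614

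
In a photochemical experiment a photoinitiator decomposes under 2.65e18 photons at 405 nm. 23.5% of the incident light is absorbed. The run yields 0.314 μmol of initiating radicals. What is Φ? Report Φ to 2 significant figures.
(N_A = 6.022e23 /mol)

Φ = 0.30

Product: 0.314 μmol = 3.14e-7 mol.
Moles of photons: 2.65e18 / 6.022e23 = 4.401e-6 mol.
Photons absorbed: 0.235 × 4.401e-6 = 1.034e-6 mol.
Φ = 3.14e-7 mol / 1.034e-6 mol photons = 0.30.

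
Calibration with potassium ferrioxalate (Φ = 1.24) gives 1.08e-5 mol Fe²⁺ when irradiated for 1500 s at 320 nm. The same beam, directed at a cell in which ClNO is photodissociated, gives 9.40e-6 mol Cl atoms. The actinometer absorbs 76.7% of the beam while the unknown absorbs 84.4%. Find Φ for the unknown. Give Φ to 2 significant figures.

Photons absorbed by the actinometer: 1.08e-5 / 1.24 = 8.710e-6 mol.
Incident flux: 8.710e-6 / 0.767 = 1.136e-5 einstein.
Absorbed by unknown: 0.844 × 1.136e-5 = 9.588e-6 mol.
Φ(unknown) = 9.40e-6 / 9.588e-6 = 0.98.

Φ = 0.98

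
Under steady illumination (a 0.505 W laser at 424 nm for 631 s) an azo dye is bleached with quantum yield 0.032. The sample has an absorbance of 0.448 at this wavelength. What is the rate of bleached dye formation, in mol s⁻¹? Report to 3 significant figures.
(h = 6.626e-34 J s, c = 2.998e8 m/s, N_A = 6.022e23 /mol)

Photon energy at 424 nm: hc/λ = (6.626e-34)(2.998e8)/(424e-9) = 4.685e-19 J.
Energy delivered: (0.505 W)(631 s) = 318.7 J.
Photons incident: 318.7 / 4.685e-19 = 6.803e20, i.e. 6.803e20/6.022e23 = 0.001130 mol.
Fraction absorbed: 1 − 10^(−0.448) = 0.6435.
Photons absorbed: 0.6435 × 0.001130 = 7.272e-4 mol.
Product formed: 0.032 × 7.272e-4 = 2.327e-5 mol.
Rate: 2.327e-5 / 631 s = 3.69e-8 mol s⁻¹.

3.69e-8 mol s⁻¹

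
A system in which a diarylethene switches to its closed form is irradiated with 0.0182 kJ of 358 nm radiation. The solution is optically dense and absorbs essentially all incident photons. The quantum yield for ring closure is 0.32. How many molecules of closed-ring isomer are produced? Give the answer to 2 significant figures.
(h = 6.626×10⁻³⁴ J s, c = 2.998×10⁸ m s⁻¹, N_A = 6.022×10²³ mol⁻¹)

1.0×10¹⁹ molecules

Photon energy at 358 nm: hc/λ = (6.626×10⁻³⁴)(2.998×10⁸)/(358×10⁻⁹) = 5.549×10⁻¹⁹ J.
Incident energy: 0.0182 kJ = 18.2 J.
Photons incident: 18.2 / 5.549×10⁻¹⁹ = 3.280×10¹⁹, i.e. 3.280×10¹⁹/6.022×10²³ = 5.447×10⁻⁵ mol.
Product: Φ × n_abs = 0.32 × 5.447×10⁻⁵ = 1.743×10⁻⁵ mol.
As a count: 1.743×10⁻⁵ × 6.022×10²³ = 1.0×10¹⁹.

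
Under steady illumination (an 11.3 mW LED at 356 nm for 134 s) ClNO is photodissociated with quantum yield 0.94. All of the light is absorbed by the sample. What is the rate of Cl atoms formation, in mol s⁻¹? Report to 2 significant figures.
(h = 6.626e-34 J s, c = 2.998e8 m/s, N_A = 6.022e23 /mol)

Photon energy at 356 nm: hc/λ = (6.626e-34)(2.998e8)/(356e-9) = 5.580e-19 J.
Energy delivered: (11.3 mW)(134 s) = 1.514 J.
Photons incident: 1.514 / 5.580e-19 = 2.713e18, i.e. 2.713e18/6.022e23 = 4.505e-6 mol.
Product formed: 0.94 × 4.505e-6 = 4.235e-6 mol.
Rate: 4.235e-6 / 134 s = 3.2e-8 mol s⁻¹.

3.2e-8 mol s⁻¹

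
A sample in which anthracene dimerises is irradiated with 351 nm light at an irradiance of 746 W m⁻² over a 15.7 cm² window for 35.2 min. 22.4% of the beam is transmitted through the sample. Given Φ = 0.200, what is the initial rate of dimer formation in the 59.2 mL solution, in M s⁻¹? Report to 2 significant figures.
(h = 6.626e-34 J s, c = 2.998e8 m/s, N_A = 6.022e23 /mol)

Photon energy at 351 nm: hc/λ = (6.626e-34)(2.998e8)/(351e-9) = 5.659e-19 J.
Energy delivered: (746 W m⁻²)(15.7e-4 m²)(2112 s) = 2474 J.
Photons incident: 2474 / 5.659e-19 = 4.372e21, i.e. 4.372e21/6.022e23 = 0.007260 mol.
Fraction absorbed: 1 − 22.4/100 = 0.7760.
Photons absorbed: 0.7760 × 0.007260 = 0.005634 mol.
Product formed: 0.200 × 0.005634 = 0.001127 mol.
Rate: 0.001127 mol / (2112 s × 0.0592 L) = 9.0e-6 M s⁻¹.

9.0e-6 M s⁻¹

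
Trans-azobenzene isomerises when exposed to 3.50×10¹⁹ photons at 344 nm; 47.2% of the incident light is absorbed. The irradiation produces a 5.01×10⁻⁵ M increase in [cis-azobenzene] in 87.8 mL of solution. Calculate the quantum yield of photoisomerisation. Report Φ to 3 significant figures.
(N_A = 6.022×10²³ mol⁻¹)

Product: (5.01×10⁻⁵ M)(0.0878 L) = 4.399×10⁻⁶ mol.
Moles of photons: 3.50×10¹⁹ / 6.022×10²³ = 5.812×10⁻⁵ mol.
Photons absorbed: 0.472 × 5.812×10⁻⁵ = 2.743×10⁻⁵ mol.
Φ = 4.399×10⁻⁶ mol / 2.743×10⁻⁵ mol photons = 0.160.

Φ = 0.160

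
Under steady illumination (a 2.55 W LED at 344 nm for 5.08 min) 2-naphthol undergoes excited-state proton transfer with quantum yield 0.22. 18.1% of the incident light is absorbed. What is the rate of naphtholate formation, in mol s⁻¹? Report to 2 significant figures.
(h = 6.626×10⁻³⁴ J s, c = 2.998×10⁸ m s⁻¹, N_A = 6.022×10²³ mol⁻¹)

Photon energy at 344 nm: hc/λ = (6.626×10⁻³⁴)(2.998×10⁸)/(344×10⁻⁹) = 5.775×10⁻¹⁹ J.
Energy delivered: (2.55 W)(304.8 s) = 777.2 J.
Photons incident: 777.2 / 5.775×10⁻¹⁹ = 1.346×10²¹, i.e. 1.346×10²¹/6.022×10²³ = 0.002235 mol.
Photons absorbed: 0.181 × 0.002235 = 4.045×10⁻⁴ mol.
Product formed: 0.22 × 4.045×10⁻⁴ = 8.899×10⁻⁵ mol.
Rate: 8.899×10⁻⁵ / 304.8 s = 2.9×10⁻⁷ mol s⁻¹.

2.9×10⁻⁷ mol s⁻¹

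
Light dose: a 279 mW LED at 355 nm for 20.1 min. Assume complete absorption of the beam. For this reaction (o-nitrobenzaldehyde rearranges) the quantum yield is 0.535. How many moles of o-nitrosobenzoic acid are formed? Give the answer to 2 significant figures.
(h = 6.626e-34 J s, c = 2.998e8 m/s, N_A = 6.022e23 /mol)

Photon energy at 355 nm: hc/λ = (6.626e-34)(2.998e8)/(355e-9) = 5.596e-19 J.
Energy delivered: (279 mW)(1206 s) = 336.5 J.
Photons incident: 336.5 / 5.596e-19 = 6.013e20, i.e. 6.013e20/6.022e23 = 9.985e-4 mol.
Product: Φ × n_abs = 0.535 × 9.985e-4 = 5.342e-4 mol.

5.3e-4 mol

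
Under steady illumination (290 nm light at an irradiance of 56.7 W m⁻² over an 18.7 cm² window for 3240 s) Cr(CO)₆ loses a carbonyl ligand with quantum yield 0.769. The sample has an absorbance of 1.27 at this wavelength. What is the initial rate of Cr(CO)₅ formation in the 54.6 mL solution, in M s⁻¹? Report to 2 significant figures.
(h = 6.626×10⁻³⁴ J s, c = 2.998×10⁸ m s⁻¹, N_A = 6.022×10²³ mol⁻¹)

3.4×10⁻⁶ M s⁻¹

Photon energy at 290 nm: hc/λ = (6.626×10⁻³⁴)(2.998×10⁸)/(290×10⁻⁹) = 6.850×10⁻¹⁹ J.
Energy delivered: (56.7 W m⁻²)(18.7×10⁻⁴ m²)(3240 s) = 343.5 J.
Photons incident: 343.5 / 6.850×10⁻¹⁹ = 5.015×10²⁰, i.e. 5.015×10²⁰/6.022×10²³ = 8.328×10⁻⁴ mol.
Fraction absorbed: 1 − 10^(−1.27) = 0.9463.
Photons absorbed: 0.9463 × 8.328×10⁻⁴ = 7.881×10⁻⁴ mol.
Product formed: 0.769 × 7.881×10⁻⁴ = 6.060×10⁻⁴ mol.
Rate: 6.060×10⁻⁴ mol / (3240 s × 0.0546 L) = 3.4×10⁻⁶ M s⁻¹.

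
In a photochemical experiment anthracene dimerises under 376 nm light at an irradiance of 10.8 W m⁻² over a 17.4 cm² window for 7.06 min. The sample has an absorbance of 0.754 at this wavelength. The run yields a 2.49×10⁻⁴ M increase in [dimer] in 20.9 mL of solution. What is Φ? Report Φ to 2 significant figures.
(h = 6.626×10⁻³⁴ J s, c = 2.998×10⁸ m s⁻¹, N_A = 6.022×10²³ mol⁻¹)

Product: (2.49×10⁻⁴ M)(0.0209 L) = 5.204×10⁻⁶ mol.
Photon energy at 376 nm: hc/λ = (6.626×10⁻³⁴)(2.998×10⁸)/(376×10⁻⁹) = 5.283×10⁻¹⁹ J.
Energy delivered: (10.8 W m⁻²)(17.4×10⁻⁴ m²)(423.6 s) = 7.960 J.
Photons incident: 7.960 / 5.283×10⁻¹⁹ = 1.507×10¹⁹, i.e. 1.507×10¹⁹/6.022×10²³ = 2.502×10⁻⁵ mol.
Fraction absorbed: 1 − 10^(−0.754) = 0.8238.
Photons absorbed: 0.8238 × 2.502×10⁻⁵ = 2.061×10⁻⁵ mol.
Φ = 5.204×10⁻⁶ mol / 2.061×10⁻⁵ mol photons = 0.25.

Φ = 0.25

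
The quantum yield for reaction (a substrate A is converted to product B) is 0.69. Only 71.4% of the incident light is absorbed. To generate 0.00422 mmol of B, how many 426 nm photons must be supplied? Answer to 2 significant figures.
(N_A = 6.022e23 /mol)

5.2e18 photons

Product: 0.00422 mmol = 4.22e-6 mol.
Photons that must be absorbed: 4.22e-6 / 0.69 = 6.116e-6 mol.
Incident photons needed: 6.116e-6 / 0.714 = 8.566e-6 mol.
Photon count: 8.566e-6 × 6.022e23 = 5.2e18.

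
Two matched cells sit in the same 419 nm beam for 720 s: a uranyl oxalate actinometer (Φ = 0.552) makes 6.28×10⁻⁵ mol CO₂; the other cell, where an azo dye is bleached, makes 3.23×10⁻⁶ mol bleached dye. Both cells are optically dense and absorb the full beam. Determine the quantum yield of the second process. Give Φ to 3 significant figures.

Photons absorbed by the actinometer: 6.28×10⁻⁵ / 0.552 = 1.138×10⁻⁴ mol.
Φ(unknown) = 3.23×10⁻⁶ / 1.138×10⁻⁴ = 0.0284.

Φ = 0.0284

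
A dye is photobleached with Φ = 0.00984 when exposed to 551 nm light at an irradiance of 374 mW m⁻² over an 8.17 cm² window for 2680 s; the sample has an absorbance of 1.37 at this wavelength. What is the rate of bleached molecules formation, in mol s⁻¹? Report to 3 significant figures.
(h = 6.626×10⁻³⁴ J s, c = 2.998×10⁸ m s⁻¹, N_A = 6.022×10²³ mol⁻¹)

Photon energy at 551 nm: hc/λ = (6.626×10⁻³⁴)(2.998×10⁸)/(551×10⁻⁹) = 3.605×10⁻¹⁹ J.
Energy delivered: (374 mW m⁻²)(8.17×10⁻⁴ m²)(2680 s) = 0.8189 J.
Photons incident: 0.8189 / 3.605×10⁻¹⁹ = 2.272×10¹⁸, i.e. 2.272×10¹⁸/6.022×10²³ = 3.773×10⁻⁶ mol.
Fraction absorbed: 1 − 10^(−1.37) = 0.9573.
Photons absorbed: 0.9573 × 3.773×10⁻⁶ = 3.612×10⁻⁶ mol.
Product formed: 0.00984 × 3.612×10⁻⁶ = 3.554×10⁻⁸ mol.
Rate: 3.554×10⁻⁸ / 2680 s = 1.33×10⁻¹¹ mol s⁻¹.

1.33×10⁻¹¹ mol s⁻¹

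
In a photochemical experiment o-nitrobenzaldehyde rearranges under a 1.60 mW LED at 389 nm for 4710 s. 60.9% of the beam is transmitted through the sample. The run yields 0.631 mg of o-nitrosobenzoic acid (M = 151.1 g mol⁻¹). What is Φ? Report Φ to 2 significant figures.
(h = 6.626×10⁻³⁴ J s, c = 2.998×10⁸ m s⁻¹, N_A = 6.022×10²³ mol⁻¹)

Φ = 0.44

Product: 0.631 mg / 151.1 g mol⁻¹ = 4.176×10⁻⁶ mol.
Photon energy at 389 nm: hc/λ = (6.626×10⁻³⁴)(2.998×10⁸)/(389×10⁻⁹) = 5.107×10⁻¹⁹ J.
Energy delivered: (1.60 mW)(4710 s) = 7.536 J.
Photons incident: 7.536 / 5.107×10⁻¹⁹ = 1.476×10¹⁹, i.e. 1.476×10¹⁹/6.022×10²³ = 2.451×10⁻⁵ mol.
Fraction absorbed: 1 − 60.9/100 = 0.3910.
Photons absorbed: 0.3910 × 2.451×10⁻⁵ = 9.583×10⁻⁶ mol.
Φ = 4.176×10⁻⁶ mol / 9.583×10⁻⁶ mol photons = 0.44.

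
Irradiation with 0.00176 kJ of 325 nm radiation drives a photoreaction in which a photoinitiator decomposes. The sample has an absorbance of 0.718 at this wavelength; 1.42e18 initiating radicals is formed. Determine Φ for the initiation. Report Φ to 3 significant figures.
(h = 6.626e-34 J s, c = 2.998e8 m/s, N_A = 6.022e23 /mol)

Product: 1.42e18 / 6.022e23 = 2.358e-6 mol.
Photon energy at 325 nm: hc/λ = (6.626e-34)(2.998e8)/(325e-9) = 6.112e-19 J.
Incident energy: 0.00176 kJ = 1.76 J.
Photons incident: 1.76 / 6.112e-19 = 2.880e18, i.e. 2.880e18/6.022e23 = 4.782e-6 mol.
Fraction absorbed: 1 − 10^(−0.718) = 0.8086.
Photons absorbed: 0.8086 × 4.782e-6 = 3.867e-6 mol.
Φ = 2.358e-6 mol / 3.867e-6 mol photons = 0.610.

Φ = 0.610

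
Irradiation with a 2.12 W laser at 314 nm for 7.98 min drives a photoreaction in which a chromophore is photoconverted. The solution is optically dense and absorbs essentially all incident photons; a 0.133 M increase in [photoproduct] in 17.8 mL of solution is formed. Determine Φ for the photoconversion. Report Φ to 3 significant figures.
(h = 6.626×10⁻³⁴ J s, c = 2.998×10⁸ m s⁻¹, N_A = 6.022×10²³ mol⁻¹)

Product: (0.133 M)(0.0178 L) = 0.002367 mol.
Photon energy at 314 nm: hc/λ = (6.626×10⁻³⁴)(2.998×10⁸)/(314×10⁻⁹) = 6.326×10⁻¹⁹ J.
Energy delivered: (2.12 W)(478.8 s) = 1015 J.
Photons incident: 1015 / 6.326×10⁻¹⁹ = 1.604×10²¹, i.e. 1.604×10²¹/6.022×10²³ = 0.002664 mol.
Φ = 0.002367 mol / 0.002664 mol photons = 0.889.

Φ = 0.889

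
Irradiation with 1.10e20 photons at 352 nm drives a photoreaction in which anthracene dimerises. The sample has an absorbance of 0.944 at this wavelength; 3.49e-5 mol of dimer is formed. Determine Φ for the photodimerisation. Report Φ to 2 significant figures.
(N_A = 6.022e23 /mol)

Moles of photons: 1.10e20 / 6.022e23 = 1.827e-4 mol.
Fraction absorbed: 1 − 10^(−0.944) = 0.8862.
Photons absorbed: 0.8862 × 1.827e-4 = 1.619e-4 mol.
Φ = 3.49e-5 mol / 1.619e-4 mol photons = 0.22.

Φ = 0.22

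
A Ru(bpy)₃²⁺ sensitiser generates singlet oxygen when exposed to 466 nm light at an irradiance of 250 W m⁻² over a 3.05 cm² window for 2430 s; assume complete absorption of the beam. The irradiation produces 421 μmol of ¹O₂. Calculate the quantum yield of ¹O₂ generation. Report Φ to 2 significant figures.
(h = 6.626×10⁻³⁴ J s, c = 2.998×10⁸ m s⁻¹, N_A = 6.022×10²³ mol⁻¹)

Product: 421 μmol = 4.21×10⁻⁴ mol.
Photon energy at 466 nm: hc/λ = (6.626×10⁻³⁴)(2.998×10⁸)/(466×10⁻⁹) = 4.263×10⁻¹⁹ J.
Energy delivered: (250 W m⁻²)(3.05×10⁻⁴ m²)(2430 s) = 185.3 J.
Photons incident: 185.3 / 4.263×10⁻¹⁹ = 4.347×10²⁰, i.e. 4.347×10²⁰/6.022×10²³ = 7.219×10⁻⁴ mol.
Φ = 4.21×10⁻⁴ mol / 7.219×10⁻⁴ mol photons = 0.58.

Φ = 0.58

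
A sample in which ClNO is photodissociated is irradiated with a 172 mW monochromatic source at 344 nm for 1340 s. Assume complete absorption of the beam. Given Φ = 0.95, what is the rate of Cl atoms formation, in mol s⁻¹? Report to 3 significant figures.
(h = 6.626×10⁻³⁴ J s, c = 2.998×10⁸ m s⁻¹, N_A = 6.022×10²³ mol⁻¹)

4.70×10⁻⁷ mol s⁻¹

Photon energy at 344 nm: hc/λ = (6.626×10⁻³⁴)(2.998×10⁸)/(344×10⁻⁹) = 5.775×10⁻¹⁹ J.
Energy delivered: (172 mW)(1340 s) = 230.5 J.
Photons incident: 230.5 / 5.775×10⁻¹⁹ = 3.991×10²⁰, i.e. 3.991×10²⁰/6.022×10²³ = 6.627×10⁻⁴ mol.
Product formed: 0.95 × 6.627×10⁻⁴ = 6.296×10⁻⁴ mol.
Rate: 6.296×10⁻⁴ / 1340 s = 4.70×10⁻⁷ mol s⁻¹.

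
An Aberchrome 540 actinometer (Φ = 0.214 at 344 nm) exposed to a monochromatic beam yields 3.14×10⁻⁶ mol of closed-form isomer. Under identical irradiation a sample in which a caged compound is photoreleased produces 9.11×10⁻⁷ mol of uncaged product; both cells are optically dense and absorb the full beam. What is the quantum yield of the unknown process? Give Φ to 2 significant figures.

Φ = 0.062

Photons absorbed by the actinometer: 3.14×10⁻⁶ / 0.214 = 1.467×10⁻⁵ mol.
Φ(unknown) = 9.11×10⁻⁷ / 1.467×10⁻⁵ = 0.062.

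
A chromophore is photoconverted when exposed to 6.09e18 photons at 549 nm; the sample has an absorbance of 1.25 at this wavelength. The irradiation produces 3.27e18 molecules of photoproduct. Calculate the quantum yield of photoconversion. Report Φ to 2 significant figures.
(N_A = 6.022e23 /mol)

Φ = 0.57

Product: 3.27e18 / 6.022e23 = 5.430e-6 mol.
Moles of photons: 6.09e18 / 6.022e23 = 1.011e-5 mol.
Fraction absorbed: 1 − 10^(−1.25) = 0.9438.
Photons absorbed: 0.9438 × 1.011e-5 = 9.542e-6 mol.
Φ = 5.430e-6 mol / 9.542e-6 mol photons = 0.57.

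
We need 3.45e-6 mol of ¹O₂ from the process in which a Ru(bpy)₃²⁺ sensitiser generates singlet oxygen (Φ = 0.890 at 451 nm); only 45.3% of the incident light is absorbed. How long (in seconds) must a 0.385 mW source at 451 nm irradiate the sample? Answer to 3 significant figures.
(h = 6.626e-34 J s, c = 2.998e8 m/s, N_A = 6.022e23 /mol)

Photons that must be absorbed: 3.45e-6 / 0.890 = 3.876e-6 mol.
Incident photons needed: 3.876e-6 / 0.453 = 8.556e-6 mol.
Photon energy: hc/λ = 4.405e-19 J; per mole, 2.653e5 J mol⁻¹.
Energy required: 8.556e-6 × 2.653e5 = 2.270 J.
Time: 2.270 J / 0.000385 W = 5900 s.

t ≈ 5900 s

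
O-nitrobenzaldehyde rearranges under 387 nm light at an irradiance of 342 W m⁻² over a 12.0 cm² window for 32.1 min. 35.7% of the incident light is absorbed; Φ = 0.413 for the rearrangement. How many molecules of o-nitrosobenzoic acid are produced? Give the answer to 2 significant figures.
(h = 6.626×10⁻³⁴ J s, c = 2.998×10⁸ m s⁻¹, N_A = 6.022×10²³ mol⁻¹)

Photon energy at 387 nm: hc/λ = (6.626×10⁻³⁴)(2.998×10⁸)/(387×10⁻⁹) = 5.133×10⁻¹⁹ J.
Energy delivered: (342 W m⁻²)(12.0×10⁻⁴ m²)(1926 s) = 790.4 J.
Photons incident: 790.4 / 5.133×10⁻¹⁹ = 1.540×10²¹, i.e. 1.540×10²¹/6.022×10²³ = 0.002557 mol.
Photons absorbed: 0.357 × 0.002557 = 9.128×10⁻⁴ mol.
Product: Φ × n_abs = 0.413 × 9.128×10⁻⁴ = 3.770×10⁻⁴ mol.
As a count: 3.770×10⁻⁴ × 6.022×10²³ = 2.3×10²⁰.

2.3×10²⁰ molecules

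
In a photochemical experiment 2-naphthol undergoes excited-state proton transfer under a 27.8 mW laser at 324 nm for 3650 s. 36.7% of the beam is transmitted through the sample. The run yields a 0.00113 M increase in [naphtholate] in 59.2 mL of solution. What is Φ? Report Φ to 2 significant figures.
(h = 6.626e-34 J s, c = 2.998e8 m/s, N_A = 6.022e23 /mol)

Φ = 0.38

Product: (0.00113 M)(0.0592 L) = 6.690e-5 mol.
Photon energy at 324 nm: hc/λ = (6.626e-34)(2.998e8)/(324e-9) = 6.131e-19 J.
Energy delivered: (27.8 mW)(3650 s) = 101.5 J.
Photons incident: 101.5 / 6.131e-19 = 1.656e20, i.e. 1.656e20/6.022e23 = 2.750e-4 mol.
Fraction absorbed: 1 − 36.7/100 = 0.6330.
Photons absorbed: 0.6330 × 2.750e-4 = 1.741e-4 mol.
Φ = 6.690e-5 mol / 1.741e-4 mol photons = 0.38.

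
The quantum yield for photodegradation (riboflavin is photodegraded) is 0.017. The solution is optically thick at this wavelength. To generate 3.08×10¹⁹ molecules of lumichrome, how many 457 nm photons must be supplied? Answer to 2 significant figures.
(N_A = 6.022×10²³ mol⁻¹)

1.8×10²¹ photons

Product: 3.08×10¹⁹ / 6.022×10²³ = 5.115×10⁻⁵ mol.
Photons that must be absorbed: 5.115×10⁻⁵ / 0.017 = 0.003009 mol.
Photon count: 0.003009 × 6.022×10²³ = 1.8×10²¹.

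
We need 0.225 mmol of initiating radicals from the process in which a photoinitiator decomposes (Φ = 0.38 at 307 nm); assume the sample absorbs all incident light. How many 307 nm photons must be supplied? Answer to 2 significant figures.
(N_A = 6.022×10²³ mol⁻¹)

Product: 0.225 mmol = 2.25×10⁻⁴ mol.
Photons that must be absorbed: 2.25×10⁻⁴ / 0.38 = 5.921×10⁻⁴ mol.
Photon count: 5.921×10⁻⁴ × 6.022×10²³ = 3.6×10²⁰.

3.6×10²⁰ photons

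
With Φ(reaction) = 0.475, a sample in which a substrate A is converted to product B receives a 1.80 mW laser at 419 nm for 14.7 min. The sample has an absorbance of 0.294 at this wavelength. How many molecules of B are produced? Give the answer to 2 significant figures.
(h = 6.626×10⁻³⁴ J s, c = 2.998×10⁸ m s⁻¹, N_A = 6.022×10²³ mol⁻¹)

Photon energy at 419 nm: hc/λ = (6.626×10⁻³⁴)(2.998×10⁸)/(419×10⁻⁹) = 4.741×10⁻¹⁹ J.
Energy delivered: (1.80 mW)(882 s) = 1.588 J.
Photons incident: 1.588 / 4.741×10⁻¹⁹ = 3.350×10¹⁸, i.e. 3.350×10¹⁸/6.022×10²³ = 5.563×10⁻⁶ mol.
Fraction absorbed: 1 − 10^(−0.294) = 0.4918.
Photons absorbed: 0.4918 × 5.563×10⁻⁶ = 2.736×10⁻⁶ mol.
Product: Φ × n_abs = 0.475 × 2.736×10⁻⁶ = 1.300×10⁻⁶ mol.
As a count: 1.300×10⁻⁶ × 6.022×10²³ = 7.8×10¹⁷.

7.8×10¹⁷ molecules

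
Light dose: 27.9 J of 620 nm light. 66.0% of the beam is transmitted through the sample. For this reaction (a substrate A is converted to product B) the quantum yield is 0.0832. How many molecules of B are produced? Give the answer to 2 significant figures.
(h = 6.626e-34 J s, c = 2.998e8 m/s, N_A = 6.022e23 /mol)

2.5e18 molecules

Photon energy at 620 nm: hc/λ = (6.626e-34)(2.998e8)/(620e-9) = 3.204e-19 J.
Photons incident: 27.9 / 3.204e-19 = 8.708e19, i.e. 8.708e19/6.022e23 = 1.446e-4 mol.
Fraction absorbed: 1 − 66.0/100 = 0.3400.
Photons absorbed: 0.3400 × 1.446e-4 = 4.916e-5 mol.
Product: Φ × n_abs = 0.0832 × 4.916e-5 = 4.090e-6 mol.
As a count: 4.090e-6 × 6.022e23 = 2.5e18.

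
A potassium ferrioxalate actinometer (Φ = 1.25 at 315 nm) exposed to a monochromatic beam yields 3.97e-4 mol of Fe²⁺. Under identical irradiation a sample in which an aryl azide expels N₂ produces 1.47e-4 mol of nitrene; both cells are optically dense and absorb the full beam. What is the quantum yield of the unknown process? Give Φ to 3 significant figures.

Photons absorbed by the actinometer: 3.97e-4 / 1.25 = 3.176e-4 mol.
Φ(unknown) = 1.47e-4 / 3.176e-4 = 0.463.

Φ = 0.463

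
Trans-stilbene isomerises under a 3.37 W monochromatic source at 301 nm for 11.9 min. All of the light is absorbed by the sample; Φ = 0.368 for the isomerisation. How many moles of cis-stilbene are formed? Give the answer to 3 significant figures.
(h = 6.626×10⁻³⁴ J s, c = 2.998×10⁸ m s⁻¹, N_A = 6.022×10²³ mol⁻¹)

0.00223 mol

Photon energy at 301 nm: hc/λ = (6.626×10⁻³⁴)(2.998×10⁸)/(301×10⁻⁹) = 6.600×10⁻¹⁹ J.
Energy delivered: (3.37 W)(714 s) = 2406 J.
Photons incident: 2406 / 6.600×10⁻¹⁹ = 3.645×10²¹, i.e. 3.645×10²¹/6.022×10²³ = 0.006053 mol.
Product: Φ × n_abs = 0.368 × 0.006053 = 0.002228 mol.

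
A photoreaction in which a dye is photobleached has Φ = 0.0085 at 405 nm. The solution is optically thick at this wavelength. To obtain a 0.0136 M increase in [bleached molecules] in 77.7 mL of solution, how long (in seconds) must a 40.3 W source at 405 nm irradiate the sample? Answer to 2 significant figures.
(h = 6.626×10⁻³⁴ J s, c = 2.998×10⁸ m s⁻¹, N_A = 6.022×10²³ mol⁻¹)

Product: (0.0136 M)(0.0777 L) = 0.001057 mol.
Photons that must be absorbed: 0.001057 / 0.0085 = 0.1244 mol.
Photon energy: hc/λ = 4.905×10⁻¹⁹ J; per mole, 2.954×10⁵ J mol⁻¹.
Energy required: 0.1244 × 2.954×10⁵ = 3.675×10⁴ J.
Time: 3.675×10⁴ J / 40.3 W = 910 s.

t ≈ 910 s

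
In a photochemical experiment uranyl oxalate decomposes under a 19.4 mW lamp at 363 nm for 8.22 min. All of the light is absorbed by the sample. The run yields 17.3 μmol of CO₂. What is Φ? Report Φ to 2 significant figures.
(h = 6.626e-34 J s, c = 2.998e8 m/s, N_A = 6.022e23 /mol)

Product: 17.3 μmol = 1.73e-5 mol.
Photon energy at 363 nm: hc/λ = (6.626e-34)(2.998e8)/(363e-9) = 5.472e-19 J.
Energy delivered: (19.4 mW)(493.2 s) = 9.568 J.
Photons incident: 9.568 / 5.472e-19 = 1.749e19, i.e. 1.749e19/6.022e23 = 2.904e-5 mol.
Φ = 1.73e-5 mol / 2.904e-5 mol photons = 0.60.

Φ = 0.60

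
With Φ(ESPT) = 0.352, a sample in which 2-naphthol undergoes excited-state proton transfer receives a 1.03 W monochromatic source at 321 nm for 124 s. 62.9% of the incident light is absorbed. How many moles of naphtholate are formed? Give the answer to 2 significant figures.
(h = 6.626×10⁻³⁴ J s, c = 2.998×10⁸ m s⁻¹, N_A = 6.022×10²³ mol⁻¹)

Photon energy at 321 nm: hc/λ = (6.626×10⁻³⁴)(2.998×10⁸)/(321×10⁻⁹) = 6.188×10⁻¹⁹ J.
Energy delivered: (1.03 W)(124 s) = 127.7 J.
Photons incident: 127.7 / 6.188×10⁻¹⁹ = 2.064×10²⁰, i.e. 2.064×10²⁰/6.022×10²³ = 3.427×10⁻⁴ mol.
Photons absorbed: 0.629 × 3.427×10⁻⁴ = 2.156×10⁻⁴ mol.
Product: Φ × n_abs = 0.352 × 2.156×10⁻⁴ = 7.589×10⁻⁵ mol.

7.6×10⁻⁵ mol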